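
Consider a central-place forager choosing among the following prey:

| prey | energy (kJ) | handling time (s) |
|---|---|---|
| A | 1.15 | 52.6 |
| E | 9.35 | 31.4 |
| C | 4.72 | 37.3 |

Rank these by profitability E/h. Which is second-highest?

In descending order of E/h:
E: 9.35/31.4 = 0.298 kJ/s
C: 4.72/37.3 = 0.127 kJ/s
A: 1.15/52.6 = 0.0219 kJ/s

C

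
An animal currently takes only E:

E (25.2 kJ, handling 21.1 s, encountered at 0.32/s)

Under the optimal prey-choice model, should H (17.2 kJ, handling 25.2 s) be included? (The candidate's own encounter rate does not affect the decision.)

No

Current rate: (0.32×25.2)/(1 + 0.32×21.1) = 1.04 kJ/s.
H: E/h = 17.2/25.2 = 0.6825 kJ/s.
0.6825 < 1.04, so adding H would lower the average — exclude it.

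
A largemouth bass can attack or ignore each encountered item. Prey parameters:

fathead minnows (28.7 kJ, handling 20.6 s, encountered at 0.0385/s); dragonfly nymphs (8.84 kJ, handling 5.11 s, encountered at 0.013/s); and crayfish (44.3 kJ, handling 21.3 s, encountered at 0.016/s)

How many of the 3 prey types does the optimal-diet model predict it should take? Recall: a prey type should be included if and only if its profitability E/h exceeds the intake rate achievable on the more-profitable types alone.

Profitabilities (E/h, kJ/s): crayfish 2.08, dragonfly nymphs 1.73, fathead minnows 1.39. Add prey in this order while the next type's profitability exceeds the intake rate on those already taken.
Rate on top 1: 0.5286. dragonfly nymphs: 1.73 > 0.5286 → include.
Rate on top 2: 0.5853. fathead minnows: 1.39 > 0.5853 → include.
Optimal diet: crayfish, dragonfly nymphs, fathead minnows — 3 of 3 types.

3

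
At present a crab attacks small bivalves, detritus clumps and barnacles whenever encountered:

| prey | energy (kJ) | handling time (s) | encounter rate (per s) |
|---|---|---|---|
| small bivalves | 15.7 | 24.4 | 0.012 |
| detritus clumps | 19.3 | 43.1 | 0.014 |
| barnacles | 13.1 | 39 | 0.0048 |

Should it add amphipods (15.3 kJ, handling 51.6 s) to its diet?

Current rate: (0.012×15.7 + 0.014×19.3 + 0.0048×13.1)/(1 + 0.012×24.4 + 0.014×43.1 + 0.0048×39) = 0.2503 kJ/s.
Profitability of amphipods: 15.3/51.6 = 0.2965 kJ/s.
Since 0.2965 > R, including amphipods increases the long-run rate.

Yes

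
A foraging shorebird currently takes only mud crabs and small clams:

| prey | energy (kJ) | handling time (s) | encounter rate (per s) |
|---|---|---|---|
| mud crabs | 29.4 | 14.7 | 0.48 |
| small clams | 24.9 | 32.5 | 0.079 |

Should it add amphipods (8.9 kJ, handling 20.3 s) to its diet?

No

On mud crabs and small clams alone, R = ΣλE/(1+Σλh) = 16.08/10.62 = 1.514 kJ/s.
amphipods: E/h = 8.9/20.3 = 0.4384 kJ/s.
0.4384 < 1.514, so adding amphipods would lower the average — exclude it.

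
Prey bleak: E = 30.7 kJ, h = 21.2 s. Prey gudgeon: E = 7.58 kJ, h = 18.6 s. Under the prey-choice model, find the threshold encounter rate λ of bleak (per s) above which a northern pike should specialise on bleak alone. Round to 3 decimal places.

0.018 per s

At the threshold, the rate on bleak alone equals the profitability of gudgeon: λ·30.7/(1 + λ·21.2) = 7.58/18.6 = 0.4075.
Rearranging, λ(30.7 − 0.4075×21.2) = 0.4075, so λ = 0.4075/22.06 = 0.01847 per s.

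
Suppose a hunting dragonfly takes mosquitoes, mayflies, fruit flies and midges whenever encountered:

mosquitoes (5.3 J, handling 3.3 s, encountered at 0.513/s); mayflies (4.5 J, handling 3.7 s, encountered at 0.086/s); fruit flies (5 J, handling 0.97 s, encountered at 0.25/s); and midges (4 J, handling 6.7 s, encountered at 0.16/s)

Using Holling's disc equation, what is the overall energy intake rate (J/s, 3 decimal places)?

1.155 J/s

Energy encountered per unit search time: 0.513×5.3 + 0.086×4.5 + 0.25×5 + 0.16×4 = 4.996 J/s.
Handling time per unit search time: 0.513×3.3 + 0.086×3.7 + 0.25×0.97 + 0.16×6.7 = 3.326.
Rate = 4.996/(1 + 3.326) = 1.155 J/s.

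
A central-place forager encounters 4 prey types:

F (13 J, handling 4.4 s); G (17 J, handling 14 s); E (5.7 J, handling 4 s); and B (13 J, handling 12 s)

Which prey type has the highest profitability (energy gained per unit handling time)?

F

Profitability E/h (J/s): F = 13/4.4 = 2.95, G = 17/14 = 1.21, E = 5.7/4 = 1.43, B = 13/12 = 1.08.
Ranked: F > E > G > B.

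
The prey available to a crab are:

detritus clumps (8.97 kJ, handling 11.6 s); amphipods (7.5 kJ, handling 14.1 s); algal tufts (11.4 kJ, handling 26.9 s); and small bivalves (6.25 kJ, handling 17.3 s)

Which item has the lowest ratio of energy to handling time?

Profitability E/h (kJ/s): detritus clumps = 8.97/11.6 = 0.773, amphipods = 7.5/14.1 = 0.532, algal tufts = 11.4/26.9 = 0.424, small bivalves = 6.25/17.3 = 0.361.
Ranked: detritus clumps > amphipods > algal tufts > small bivalves.

small bivalves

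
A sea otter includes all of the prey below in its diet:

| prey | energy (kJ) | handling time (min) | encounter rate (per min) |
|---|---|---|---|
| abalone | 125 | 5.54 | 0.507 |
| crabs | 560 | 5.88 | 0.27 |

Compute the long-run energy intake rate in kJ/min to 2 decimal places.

39.76 kJ/min

R = (0.507×125 + 0.27×560) / (1 + 0.507×5.54 + 0.27×5.88) = 214.6/5.396 = 39.76 kJ/min.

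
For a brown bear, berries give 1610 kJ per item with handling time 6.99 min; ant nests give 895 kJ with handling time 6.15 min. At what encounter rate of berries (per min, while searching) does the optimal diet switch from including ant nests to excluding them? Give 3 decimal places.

0.246 per min

At the threshold, the rate on berries alone equals the profitability of ant nests: λ·1610/(1 + λ·6.99) = 895/6.15 = 145.5.
Rearranging, λ(1610 − 145.5×6.99) = 145.5, so λ = 145.5/592.8 = 0.2455 per min.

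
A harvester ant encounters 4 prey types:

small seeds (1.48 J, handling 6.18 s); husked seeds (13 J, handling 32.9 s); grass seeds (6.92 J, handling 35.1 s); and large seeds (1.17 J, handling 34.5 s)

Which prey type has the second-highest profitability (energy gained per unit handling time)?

small seeds

In descending order of E/h:
husked seeds: 13/32.9 = 0.395 J/s
small seeds: 1.48/6.18 = 0.239 J/s
grass seeds: 6.92/35.1 = 0.197 J/s
large seeds: 1.17/34.5 = 0.0339 J/s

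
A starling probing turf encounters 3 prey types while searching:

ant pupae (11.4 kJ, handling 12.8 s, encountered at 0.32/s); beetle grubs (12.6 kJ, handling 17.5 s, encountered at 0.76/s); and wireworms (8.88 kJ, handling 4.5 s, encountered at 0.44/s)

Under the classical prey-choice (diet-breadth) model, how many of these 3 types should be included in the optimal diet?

1

Profitabilities (E/h, kJ/s): wireworms 1.97, ant pupae 0.891, beetle grubs 0.72. Add prey in this order while the next type's profitability exceeds the intake rate on those already taken.
Rate on top 1: 1.311. ant pupae: 0.891 < 1.311 → exclude; stop.
Optimal diet: wireworms — 1 of 3 types.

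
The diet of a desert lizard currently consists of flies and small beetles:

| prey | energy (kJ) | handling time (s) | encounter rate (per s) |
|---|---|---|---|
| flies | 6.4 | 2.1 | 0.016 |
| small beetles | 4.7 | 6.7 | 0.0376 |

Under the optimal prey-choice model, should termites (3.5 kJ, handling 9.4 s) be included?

Yes

Intake rate on the current diet: R = (0.016×6.4 + 0.0376×4.7) / (1 + 0.016×2.1 + 0.0376×6.7) = 0.2791/1.286 = 0.2171 kJ/s.
Profitability of termites: 3.5/9.4 = 0.3723 kJ/s.
Since 0.3723 > R, including termites increases the long-run rate.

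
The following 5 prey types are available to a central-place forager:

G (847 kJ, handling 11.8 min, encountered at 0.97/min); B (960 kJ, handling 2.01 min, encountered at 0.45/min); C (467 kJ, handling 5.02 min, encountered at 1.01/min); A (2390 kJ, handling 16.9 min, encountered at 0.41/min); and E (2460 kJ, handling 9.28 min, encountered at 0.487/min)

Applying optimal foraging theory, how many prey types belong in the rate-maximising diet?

2

Profitabilities (E/h, kJ/min): B 478, E 265, A 141, C 93, G 71.8. Add prey in this order while the next type's profitability exceeds the intake rate on those already taken.
Rate on top 1: 226.8. E: 265 > 226.8 → include.
Rate on top 2: 253.7. A: 141 < 253.7 → exclude; stop.
Optimal diet: B, E — 2 of 5 types.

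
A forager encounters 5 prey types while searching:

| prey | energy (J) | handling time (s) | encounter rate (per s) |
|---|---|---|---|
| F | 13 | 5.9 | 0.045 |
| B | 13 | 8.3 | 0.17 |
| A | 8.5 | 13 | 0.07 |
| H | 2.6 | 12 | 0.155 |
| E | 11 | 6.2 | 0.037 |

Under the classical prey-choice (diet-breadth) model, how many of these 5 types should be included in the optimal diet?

3

Profitabilities (E/h, J/s): F 2.2, E 1.77, B 1.57, A 0.654, H 0.217. Add prey in this order while the next type's profitability exceeds the intake rate on those already taken.
Rate on top 1: 0.4623. E: 1.77 > 0.4623 → include.
Rate on top 2: 0.6636. B: 1.57 > 0.6636 → include.
Rate on top 3: 1.102. A: 0.654 < 1.102 → exclude; stop.
Optimal diet: F, E, B — 3 of 5 types.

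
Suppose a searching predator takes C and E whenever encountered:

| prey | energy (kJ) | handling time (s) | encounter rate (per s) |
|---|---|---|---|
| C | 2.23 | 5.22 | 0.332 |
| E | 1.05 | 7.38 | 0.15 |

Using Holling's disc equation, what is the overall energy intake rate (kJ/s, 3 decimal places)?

Energy encountered per unit search time: 0.332×2.23 + 0.15×1.05 = 0.8979 kJ/s.
Handling time per unit search time: 0.332×5.22 + 0.15×7.38 = 2.84.
Rate = 0.8979/(1 + 2.84) = 0.2338 kJ/s.

0.234 kJ/s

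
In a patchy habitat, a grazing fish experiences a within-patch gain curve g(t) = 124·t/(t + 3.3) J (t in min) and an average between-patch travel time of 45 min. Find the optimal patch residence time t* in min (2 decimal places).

12.19 min

Optimal t* satisfies g'(t*) = g(t*)/(T + t*).
g'(t) = 124·3.3/(t + 3.3)². Setting 124·3.3/(t+3.3)² = 124t/[(t+3.3)(45+t)] gives 3.3(45+t) = t(t+3.3), so t² = 3.3×45 = 148.5.
t* = √148.5 = 12.19 min.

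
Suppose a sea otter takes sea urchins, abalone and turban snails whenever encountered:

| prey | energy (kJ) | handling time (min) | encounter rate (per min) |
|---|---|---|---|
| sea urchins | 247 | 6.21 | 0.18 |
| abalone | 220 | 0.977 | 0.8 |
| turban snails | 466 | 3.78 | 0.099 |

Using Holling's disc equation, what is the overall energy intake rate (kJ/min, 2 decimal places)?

81.44 kJ/min

R = (0.18×247 + 0.8×220 + 0.099×466) / (1 + 0.18×6.21 + 0.8×0.977 + 0.099×3.78) = 266.6/3.274 = 81.44 kJ/min.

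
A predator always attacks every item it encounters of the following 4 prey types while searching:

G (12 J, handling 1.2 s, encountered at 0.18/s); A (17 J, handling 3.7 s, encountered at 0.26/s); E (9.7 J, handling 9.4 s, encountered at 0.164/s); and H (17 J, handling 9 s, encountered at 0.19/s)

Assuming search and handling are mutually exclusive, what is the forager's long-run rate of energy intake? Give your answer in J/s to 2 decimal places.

2.10 J/s

R = Σλ_iE_i / (1 + Σλ_ih_i)
Numerator: 0.18×12 + 0.26×17 + 0.164×9.7 + 0.19×17 = 11.4
Denominator: 1 + 0.18×1.2 + 0.26×3.7 + 0.164×9.4 + 0.19×9 = 5.43
R = 11.4/5.43 = 2.1 J/s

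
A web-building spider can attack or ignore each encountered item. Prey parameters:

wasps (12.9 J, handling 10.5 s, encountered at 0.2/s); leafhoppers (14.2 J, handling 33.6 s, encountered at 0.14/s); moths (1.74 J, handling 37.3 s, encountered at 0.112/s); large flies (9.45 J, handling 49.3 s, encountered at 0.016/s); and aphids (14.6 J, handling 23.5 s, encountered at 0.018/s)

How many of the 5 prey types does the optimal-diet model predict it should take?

1

Rank by E/h (J/s): wasps 1.23, aphids 0.621, leafhoppers 0.423, large flies 0.192, moths 0.0466. Include each in turn until the next type's E/h falls below the running intake rate.
Rate on top 1: 0.8323. aphids: 0.621 < 0.8323 → exclude; stop.
Optimal diet: wasps — 1 of 5 types.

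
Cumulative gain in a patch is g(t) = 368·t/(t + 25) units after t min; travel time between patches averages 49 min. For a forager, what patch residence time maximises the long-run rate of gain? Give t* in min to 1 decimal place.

35.0 min

By the marginal value theorem, leave when the instantaneous gain rate g'(t) equals the habitat-wide average g(t)/(T + t).
g'(t) = 368·25/(t + 25)². Setting 368·25/(t+25)² = 368t/[(t+25)(49+t)] gives 25(49+t) = t(t+25), so t² = 25×49 = 1225.
t* = √1225 = 35 min.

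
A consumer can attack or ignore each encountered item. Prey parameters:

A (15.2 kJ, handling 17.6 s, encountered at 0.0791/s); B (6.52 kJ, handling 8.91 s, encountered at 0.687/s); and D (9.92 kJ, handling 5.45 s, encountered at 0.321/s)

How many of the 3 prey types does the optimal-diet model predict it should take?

Profitabilities (E/h, kJ/s): D 1.82, A 0.864, B 0.732. Add prey in this order while the next type's profitability exceeds the intake rate on those already taken.
Rate on top 1: 1.158. A: 0.864 < 1.158 → exclude; stop.
Optimal diet: D — 1 of 3 types.

1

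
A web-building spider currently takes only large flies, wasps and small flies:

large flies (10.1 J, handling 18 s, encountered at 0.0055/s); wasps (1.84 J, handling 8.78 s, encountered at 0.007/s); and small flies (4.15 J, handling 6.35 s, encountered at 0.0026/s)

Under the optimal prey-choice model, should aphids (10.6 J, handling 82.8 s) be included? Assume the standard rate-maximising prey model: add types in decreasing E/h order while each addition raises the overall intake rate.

Current rate: (0.0055×10.1 + 0.007×1.84 + 0.0026×4.15)/(1 + 0.0055×18 + 0.007×8.78 + 0.0026×6.35) = 0.06731 J/s.
Profitability of aphids: 10.6/82.8 = 0.128 J/s.
Since 0.128 > R, including aphids increases the long-run rate.

Yes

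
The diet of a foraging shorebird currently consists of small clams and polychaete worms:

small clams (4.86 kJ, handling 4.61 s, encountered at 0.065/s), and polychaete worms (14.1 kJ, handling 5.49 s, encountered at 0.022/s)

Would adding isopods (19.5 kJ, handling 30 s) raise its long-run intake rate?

Yes

Intake rate on the current diet: R = (0.065×4.86 + 0.022×14.1) / (1 + 0.065×4.61 + 0.022×5.49) = 0.6261/1.42 = 0.4408 kJ/s.
Profitability of isopods: 19.5/30 = 0.65 kJ/s.
Since 0.65 > R, including isopods increases the long-run rate.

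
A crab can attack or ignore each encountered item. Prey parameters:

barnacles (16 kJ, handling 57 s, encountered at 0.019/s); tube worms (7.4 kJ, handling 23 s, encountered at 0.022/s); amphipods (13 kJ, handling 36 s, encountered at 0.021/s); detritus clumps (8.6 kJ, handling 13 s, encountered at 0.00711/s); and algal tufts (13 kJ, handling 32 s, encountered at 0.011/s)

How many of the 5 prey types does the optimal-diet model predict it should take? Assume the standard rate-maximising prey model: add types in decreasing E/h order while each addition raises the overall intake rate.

5

Profitabilities (E/h, kJ/s): detritus clumps 0.662, algal tufts 0.406, amphipods 0.361, tube worms 0.322, barnacles 0.281. Add prey in this order while the next type's profitability exceeds the intake rate on those already taken.
Rate on top 1: 0.05597. algal tufts: 0.406 > 0.05597 → include.
Rate on top 2: 0.1413. amphipods: 0.361 > 0.1413 → include.
Rate on top 3: 0.2168. tube worms: 0.322 > 0.2168 → include.
Rate on top 4: 0.2365. barnacles: 0.281 > 0.2365 → include.
Optimal diet: detritus clumps, algal tufts, amphipods, tube worms, barnacles — 5 of 5 types.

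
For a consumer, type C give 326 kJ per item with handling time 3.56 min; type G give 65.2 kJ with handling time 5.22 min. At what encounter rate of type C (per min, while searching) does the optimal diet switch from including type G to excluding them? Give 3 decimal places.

At the threshold, the rate on type C alone equals the profitability of type G: λ·326/(1 + λ·3.56) = 65.2/5.22 = 12.49.
Rearranging, λ(326 − 12.49×3.56) = 12.49, so λ = 12.49/281.5 = 0.04437 per min.

0.044 per min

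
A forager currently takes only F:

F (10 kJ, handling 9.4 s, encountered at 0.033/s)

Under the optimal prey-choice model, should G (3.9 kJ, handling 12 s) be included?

Intake rate on the current diet: R = (0.033×10) / (1 + 0.033×9.4) = 0.33/1.31 = 0.2519 kJ/s.
G: E/h = 3.9/12 = 0.325 kJ/s.
Since 0.325 > R, including G increases the long-run rate.

Yes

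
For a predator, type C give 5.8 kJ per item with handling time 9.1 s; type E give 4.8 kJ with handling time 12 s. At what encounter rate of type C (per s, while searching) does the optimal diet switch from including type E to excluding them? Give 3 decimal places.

Drop type E once their profitability E₂/h₂ falls below the rate achievable on type C alone: E₂/h₂ = λE₁/(1 + λh₁).
Solve for λ: λE₁h₂ = E₂(1 + λh₁) → λ(E₁h₂ − E₂h₁) = E₂ → λ = E₂/(E₁h₂ − E₂h₁).
λ = 4.8/(5.8×12 − 4.8×9.1) = 4.8/25.92 = 0.1852 per s.

0.185 per s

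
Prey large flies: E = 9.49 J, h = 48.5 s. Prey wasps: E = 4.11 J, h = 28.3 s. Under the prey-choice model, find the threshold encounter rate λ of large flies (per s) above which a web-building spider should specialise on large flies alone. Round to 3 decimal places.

Drop wasps once their profitability E₂/h₂ falls below the rate achievable on large flies alone: E₂/h₂ = λE₁/(1 + λh₁).
Solve for λ: λE₁h₂ = E₂(1 + λh₁) → λ(E₁h₂ − E₂h₁) = E₂ → λ = E₂/(E₁h₂ − E₂h₁).
λ = 4.11/(9.49×28.3 − 4.11×48.5) = 4.11/69.23 = 0.05937 per s.

0.059 per s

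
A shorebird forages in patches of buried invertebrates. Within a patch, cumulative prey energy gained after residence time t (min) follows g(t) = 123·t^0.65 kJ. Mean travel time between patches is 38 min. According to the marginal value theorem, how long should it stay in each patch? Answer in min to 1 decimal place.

Maximise g(t)/(T+t): set derivative to zero → g'(t)(T+t) = g(t).
g'(t) = 0.65·123·t^-0.35. Setting 0.65·123·t^-0.35 = 123·t^0.65/(38+t) gives 0.65(38+t) = t, so 0.35·t = 0.65×38.
t* = 0.65×38/0.35 = 70.57 min.

70.6 min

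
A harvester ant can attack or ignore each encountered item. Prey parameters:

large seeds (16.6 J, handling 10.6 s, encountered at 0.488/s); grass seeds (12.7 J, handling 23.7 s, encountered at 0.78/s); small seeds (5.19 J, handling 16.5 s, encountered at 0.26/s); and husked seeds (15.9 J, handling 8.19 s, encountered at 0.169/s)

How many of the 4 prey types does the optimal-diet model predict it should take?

E/h in descending order: husked seeds 1.94, large seeds 1.57, grass seeds 0.536, small seeds 0.315 J/s. The optimal diet is the largest prefix of this list for which every included type satisfies E_i/h_i > R on the types above it.
Rate on top 1: 1.127. large seeds: 1.57 > 1.127 → include.
Rate on top 2: 1.428. grass seeds: 0.536 < 1.428 → exclude; stop.
Optimal diet: husked seeds, large seeds — 2 of 4 types.

2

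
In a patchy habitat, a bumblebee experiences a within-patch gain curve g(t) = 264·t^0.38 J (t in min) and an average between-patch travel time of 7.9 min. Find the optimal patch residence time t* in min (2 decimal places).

Maximise g(t)/(T+t): set derivative to zero → g'(t)(T+t) = g(t).
g'(t) = 0.38·264·t^-0.62. Setting 0.38·264·t^-0.62 = 264·t^0.38/(7.9+t) gives 0.38(7.9+t) = t, so 0.62·t = 0.38×7.9.
t* = 0.38×7.9/0.62 = 4.842 min.

4.84 min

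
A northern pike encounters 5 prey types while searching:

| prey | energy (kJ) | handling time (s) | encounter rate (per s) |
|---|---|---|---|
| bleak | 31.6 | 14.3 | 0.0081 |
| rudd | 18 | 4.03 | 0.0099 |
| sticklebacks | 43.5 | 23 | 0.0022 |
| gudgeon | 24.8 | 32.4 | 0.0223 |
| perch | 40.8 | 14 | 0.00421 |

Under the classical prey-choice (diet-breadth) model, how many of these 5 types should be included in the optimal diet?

5

Rank by E/h (kJ/s): rudd 4.47, perch 2.91, bleak 2.21, sticklebacks 1.89, gudgeon 0.765. Include each in turn until the next type's E/h falls below the running intake rate.
Rate on top 1: 0.1714. perch: 2.91 > 0.1714 → include.
Rate on top 2: 0.3185. bleak: 2.21 > 0.3185 → include.
Rate on top 3: 0.4988. sticklebacks: 1.89 > 0.4988 → include.
Rate on top 4: 0.5545. gudgeon: 0.765 > 0.5545 → include.
Optimal diet: rudd, perch, bleak, sticklebacks, gudgeon — 5 of 5 types.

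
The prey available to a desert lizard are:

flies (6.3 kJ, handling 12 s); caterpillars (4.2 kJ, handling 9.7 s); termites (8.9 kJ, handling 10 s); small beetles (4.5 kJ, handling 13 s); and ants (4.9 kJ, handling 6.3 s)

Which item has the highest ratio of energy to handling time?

termites

In descending order of E/h:
termites: 8.9/10 = 0.89 kJ/s
ants: 4.9/6.3 = 0.778 kJ/s
flies: 6.3/12 = 0.525 kJ/s
caterpillars: 4.2/9.7 = 0.433 kJ/s
small beetles: 4.5/13 = 0.346 kJ/s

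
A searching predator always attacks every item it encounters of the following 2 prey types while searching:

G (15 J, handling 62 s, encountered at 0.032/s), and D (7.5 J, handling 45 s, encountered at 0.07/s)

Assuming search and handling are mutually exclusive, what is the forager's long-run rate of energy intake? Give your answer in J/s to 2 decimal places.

R = Σλ_iE_i / (1 + Σλ_ih_i)
Numerator: 0.032×15 + 0.07×7.5 = 1.005
Denominator: 1 + 0.032×62 + 0.07×45 = 6.134
R = 1.005/6.134 = 0.1638 J/s

0.16 J/s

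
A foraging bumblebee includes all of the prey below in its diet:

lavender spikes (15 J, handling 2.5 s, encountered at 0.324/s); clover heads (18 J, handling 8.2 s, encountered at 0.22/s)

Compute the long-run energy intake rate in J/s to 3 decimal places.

2.441 J/s

R = Σλ_iE_i / (1 + Σλ_ih_i)
Numerator: 0.324×15 + 0.22×18 = 8.82
Denominator: 1 + 0.324×2.5 + 0.22×8.2 = 3.614
R = 8.82/3.614 = 2.441 J/s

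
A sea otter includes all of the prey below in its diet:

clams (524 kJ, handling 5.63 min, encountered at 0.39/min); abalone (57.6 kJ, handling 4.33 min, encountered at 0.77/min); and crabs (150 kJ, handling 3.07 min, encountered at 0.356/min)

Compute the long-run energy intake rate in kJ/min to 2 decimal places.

R = (0.39×524 + 0.77×57.6 + 0.356×150) / (1 + 0.39×5.63 + 0.77×4.33 + 0.356×3.07) = 302.1/7.623 = 39.63 kJ/min.

39.63 kJ/min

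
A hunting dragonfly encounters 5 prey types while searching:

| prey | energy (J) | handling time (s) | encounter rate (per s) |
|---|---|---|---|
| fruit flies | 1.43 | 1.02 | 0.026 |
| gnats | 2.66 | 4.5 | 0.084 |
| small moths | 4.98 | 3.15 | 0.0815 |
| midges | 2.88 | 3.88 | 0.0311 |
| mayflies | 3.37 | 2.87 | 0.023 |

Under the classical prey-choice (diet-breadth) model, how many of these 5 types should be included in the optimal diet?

Profitabilities (E/h, J/s): small moths 1.58, fruit flies 1.4, mayflies 1.17, midges 0.742, gnats 0.591. Add prey in this order while the next type's profitability exceeds the intake rate on those already taken.
Rate on top 1: 0.323. fruit flies: 1.4 > 0.323 → include.
Rate on top 2: 0.3453. mayflies: 1.17 > 0.3453 → include.
Rate on top 3: 0.3858. midges: 0.742 > 0.3858 → include.
Rate on top 4: 0.4151. gnats: 0.591 > 0.4151 → include.
Optimal diet: small moths, fruit flies, mayflies, midges, gnats — 5 of 5 types.

5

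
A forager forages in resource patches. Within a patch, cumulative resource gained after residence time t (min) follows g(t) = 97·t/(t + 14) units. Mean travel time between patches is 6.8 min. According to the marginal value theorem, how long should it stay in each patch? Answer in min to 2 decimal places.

9.76 min

Optimal t* satisfies g'(t*) = g(t*)/(T + t*).
g'(t) = 97·14/(t + 14)². Setting 97·14/(t+14)² = 97t/[(t+14)(6.8+t)] gives 14(6.8+t) = t(t+14), so t² = 14×6.8 = 95.2.
t* = √95.2 = 9.757 min.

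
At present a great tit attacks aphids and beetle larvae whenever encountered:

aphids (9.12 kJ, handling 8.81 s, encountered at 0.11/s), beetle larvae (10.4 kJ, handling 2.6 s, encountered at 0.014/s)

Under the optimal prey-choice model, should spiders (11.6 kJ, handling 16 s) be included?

Current rate: (0.11×9.12 + 0.014×10.4)/(1 + 0.11×8.81 + 0.014×2.6) = 0.5728 kJ/s.
Profitability of spiders: 11.6/16 = 0.725 kJ/s.
0.725 > 0.5728, so adding spiders raises the average — include it.

Yes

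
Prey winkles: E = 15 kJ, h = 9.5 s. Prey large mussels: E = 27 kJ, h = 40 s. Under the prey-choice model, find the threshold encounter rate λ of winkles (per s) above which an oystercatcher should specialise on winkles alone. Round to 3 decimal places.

At the threshold, the rate on winkles alone equals the profitability of large mussels: λ·15/(1 + λ·9.5) = 27/40 = 0.675.
Rearranging, λ(15 − 0.675×9.5) = 0.675, so λ = 0.675/8.587 = 0.0786 per s.

0.079 per s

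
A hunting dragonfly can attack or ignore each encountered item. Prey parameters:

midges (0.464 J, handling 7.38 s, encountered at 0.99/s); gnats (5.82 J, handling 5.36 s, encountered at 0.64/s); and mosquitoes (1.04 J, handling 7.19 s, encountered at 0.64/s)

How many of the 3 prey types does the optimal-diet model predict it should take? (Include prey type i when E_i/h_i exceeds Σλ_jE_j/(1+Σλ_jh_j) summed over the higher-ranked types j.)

Profitabilities (E/h, J/s): gnats 1.09, mosquitoes 0.145, midges 0.0629. Add prey in this order while the next type's profitability exceeds the intake rate on those already taken.
Rate on top 1: 0.8407. mosquitoes: 0.145 < 0.8407 → exclude; stop.
Optimal diet: gnats — 1 of 3 types.

1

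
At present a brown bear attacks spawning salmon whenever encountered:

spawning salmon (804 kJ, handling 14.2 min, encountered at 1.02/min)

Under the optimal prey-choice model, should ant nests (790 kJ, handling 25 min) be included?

On spawning salmon alone, R = ΣλE/(1+Σλh) = 820.1/15.48 = 52.96 kJ/min.
Profitability of ant nests: 790/25 = 31.6 kJ/min.
Since 31.6 < R, time spent handling ant nests is better spent searching.

No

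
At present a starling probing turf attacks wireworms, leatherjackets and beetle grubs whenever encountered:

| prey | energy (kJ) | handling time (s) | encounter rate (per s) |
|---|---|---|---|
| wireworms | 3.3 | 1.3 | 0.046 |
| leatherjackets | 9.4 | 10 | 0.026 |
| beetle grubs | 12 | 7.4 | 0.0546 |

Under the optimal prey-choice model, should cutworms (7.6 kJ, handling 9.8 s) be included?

Yes

Current rate: (0.046×3.3 + 0.026×9.4 + 0.0546×12)/(1 + 0.046×1.3 + 0.026×10 + 0.0546×7.4) = 0.6099 kJ/s.
cutworms: E/h = 7.6/9.8 = 0.7755 kJ/s.
0.7755 > 0.6099, so adding cutworms raises the average — include it.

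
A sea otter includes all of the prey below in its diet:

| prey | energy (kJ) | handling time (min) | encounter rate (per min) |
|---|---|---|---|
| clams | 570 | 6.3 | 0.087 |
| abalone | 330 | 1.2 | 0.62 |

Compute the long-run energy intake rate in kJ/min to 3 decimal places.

110.898 kJ/min

Energy encountered per unit search time: 0.087×570 + 0.62×330 = 254.2 kJ/min.
Handling time per unit search time: 0.087×6.3 + 0.62×1.2 = 1.292.
Rate = 254.2/(1 + 1.292) = 110.9 kJ/min.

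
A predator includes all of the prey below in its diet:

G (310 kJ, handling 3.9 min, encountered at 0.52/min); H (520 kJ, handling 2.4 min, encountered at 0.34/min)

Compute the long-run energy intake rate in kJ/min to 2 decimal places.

87.93 kJ/min

R = (0.52×310 + 0.34×520) / (1 + 0.52×3.9 + 0.34×2.4) = 338/3.844 = 87.93 kJ/min.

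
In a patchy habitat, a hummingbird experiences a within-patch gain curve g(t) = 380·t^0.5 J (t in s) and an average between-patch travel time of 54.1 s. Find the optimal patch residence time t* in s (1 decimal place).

Maximise g(t)/(T+t): set derivative to zero → g'(t)(T+t) = g(t).
g'(t) = 0.5·380·t^-0.5. Setting 0.5·380·t^-0.5 = 380·t^0.5/(54.1+t) gives 0.5(54.1+t) = t, so 0.50·t = 0.5×54.1.
t* = 0.5×54.1/0.50 = 54.1 s.

54.1 s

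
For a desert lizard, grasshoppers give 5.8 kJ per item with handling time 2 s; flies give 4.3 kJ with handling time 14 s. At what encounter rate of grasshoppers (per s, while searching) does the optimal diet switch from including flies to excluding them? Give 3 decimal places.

The zero-one rule: include flies iff E₂/h₂ > λE₁/(1+λh₁). Equality gives the switch point.
λE₁h₂ = E₂ + λE₂h₁ ⇒ λ = E₂/(E₁h₂ − E₂h₁) = 4.3/(81.2 − 8.6) = 0.05923 per s.

0.059 per s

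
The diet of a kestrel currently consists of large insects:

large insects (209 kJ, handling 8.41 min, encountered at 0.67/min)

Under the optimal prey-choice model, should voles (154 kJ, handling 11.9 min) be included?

No

On large insects alone, R = ΣλE/(1+Σλh) = 140/6.635 = 21.11 kJ/min.
Profitability of voles: 154/11.9 = 12.94 kJ/min.
Since 12.94 < R, time spent handling voles is better spent searching.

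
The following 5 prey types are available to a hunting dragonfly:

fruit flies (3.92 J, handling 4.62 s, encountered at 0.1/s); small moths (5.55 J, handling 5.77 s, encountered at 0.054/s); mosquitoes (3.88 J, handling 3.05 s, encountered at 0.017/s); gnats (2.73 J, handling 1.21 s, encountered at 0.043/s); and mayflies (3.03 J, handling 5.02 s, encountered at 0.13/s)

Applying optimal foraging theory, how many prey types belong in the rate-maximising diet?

Profitabilities (E/h, J/s): gnats 2.26, mosquitoes 1.27, small moths 0.962, fruit flies 0.848, mayflies 0.604. Add prey in this order while the next type's profitability exceeds the intake rate on those already taken.
Rate on top 1: 0.1116. mosquitoes: 1.27 > 0.1116 → include.
Rate on top 2: 0.1661. small moths: 0.962 > 0.1661 → include.
Rate on top 3: 0.3413. fruit flies: 0.848 > 0.3413 → include.
Rate on top 4: 0.4661. mayflies: 0.604 > 0.4661 → include.
Optimal diet: gnats, mosquitoes, small moths, fruit flies, mayflies — 5 of 5 types.

5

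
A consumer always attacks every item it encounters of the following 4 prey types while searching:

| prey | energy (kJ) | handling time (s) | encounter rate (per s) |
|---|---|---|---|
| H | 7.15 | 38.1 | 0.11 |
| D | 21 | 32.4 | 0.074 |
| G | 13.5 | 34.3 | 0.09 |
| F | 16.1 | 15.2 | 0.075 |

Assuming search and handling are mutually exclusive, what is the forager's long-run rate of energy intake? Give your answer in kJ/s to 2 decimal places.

0.40 kJ/s

R = (0.11×7.15 + 0.074×21 + 0.09×13.5 + 0.075×16.1) / (1 + 0.11×38.1 + 0.074×32.4 + 0.09×34.3 + 0.075×15.2) = 4.763/11.82 = 0.4031 kJ/s.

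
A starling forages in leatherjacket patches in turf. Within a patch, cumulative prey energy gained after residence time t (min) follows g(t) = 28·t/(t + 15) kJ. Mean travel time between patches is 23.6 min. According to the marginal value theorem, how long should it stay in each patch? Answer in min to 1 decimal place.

Maximise g(t)/(T+t): set derivative to zero → g'(t)(T+t) = g(t).
g'(t) = 28·15/(t + 15)². Setting 28·15/(t+15)² = 28t/[(t+15)(23.6+t)] gives 15(23.6+t) = t(t+15), so t² = 15×23.6 = 354.
t* = √354 = 18.81 min.

18.8 min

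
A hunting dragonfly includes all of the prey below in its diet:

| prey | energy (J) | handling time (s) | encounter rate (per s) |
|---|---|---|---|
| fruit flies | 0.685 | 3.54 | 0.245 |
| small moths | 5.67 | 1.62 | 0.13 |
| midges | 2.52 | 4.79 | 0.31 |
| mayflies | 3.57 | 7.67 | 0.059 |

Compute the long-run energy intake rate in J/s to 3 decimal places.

R = Σλ_iE_i / (1 + Σλ_ih_i)
Numerator: 0.245×0.685 + 0.13×5.67 + 0.31×2.52 + 0.059×3.57 = 1.897
Denominator: 1 + 0.245×3.54 + 0.13×1.62 + 0.31×4.79 + 0.059×7.67 = 4.015
R = 1.897/4.015 = 0.4724 J/s

0.472 J/s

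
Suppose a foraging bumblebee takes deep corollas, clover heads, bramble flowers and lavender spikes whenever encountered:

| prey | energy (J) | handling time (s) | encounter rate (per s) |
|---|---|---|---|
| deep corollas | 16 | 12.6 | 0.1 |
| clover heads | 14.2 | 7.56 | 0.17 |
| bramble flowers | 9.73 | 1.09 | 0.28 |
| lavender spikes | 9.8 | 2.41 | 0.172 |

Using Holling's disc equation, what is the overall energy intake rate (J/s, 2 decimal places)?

R = Σλ_iE_i / (1 + Σλ_ih_i)
Numerator: 0.1×16 + 0.17×14.2 + 0.28×9.73 + 0.172×9.8 = 8.424
Denominator: 1 + 0.1×12.6 + 0.17×7.56 + 0.28×1.09 + 0.172×2.41 = 4.265
R = 8.424/4.265 = 1.975 J/s

1.98 J/s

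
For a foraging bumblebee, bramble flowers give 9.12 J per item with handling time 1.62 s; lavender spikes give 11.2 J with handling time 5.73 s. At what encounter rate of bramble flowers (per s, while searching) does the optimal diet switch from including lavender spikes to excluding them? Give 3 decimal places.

0.328 per s

At the threshold, the rate on bramble flowers alone equals the profitability of lavender spikes: λ·9.12/(1 + λ·1.62) = 11.2/5.73 = 1.955.
Rearranging, λ(9.12 − 1.955×1.62) = 1.955, so λ = 1.955/5.954 = 0.3283 per s.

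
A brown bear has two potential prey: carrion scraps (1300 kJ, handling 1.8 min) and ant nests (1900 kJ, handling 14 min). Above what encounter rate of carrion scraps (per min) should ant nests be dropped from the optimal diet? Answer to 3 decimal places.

At the threshold, the rate on carrion scraps alone equals the profitability of ant nests: λ·1300/(1 + λ·1.8) = 1900/14 = 135.7.
Rearranging, λ(1300 − 135.7×1.8) = 135.7, so λ = 135.7/1056 = 0.1286 per min.

0.129 per min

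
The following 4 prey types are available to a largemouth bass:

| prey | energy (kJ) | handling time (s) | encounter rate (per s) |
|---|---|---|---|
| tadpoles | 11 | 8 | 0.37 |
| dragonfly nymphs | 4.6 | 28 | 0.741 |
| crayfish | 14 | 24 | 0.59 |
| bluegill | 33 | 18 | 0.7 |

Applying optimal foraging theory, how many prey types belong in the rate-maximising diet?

Profitabilities (E/h, kJ/s): bluegill 1.83, tadpoles 1.38, crayfish 0.583, dragonfly nymphs 0.164. Add prey in this order while the next type's profitability exceeds the intake rate on those already taken.
Rate on top 1: 1.699. tadpoles: 1.38 < 1.699 → exclude; stop.
Optimal diet: bluegill — 1 of 4 types.

1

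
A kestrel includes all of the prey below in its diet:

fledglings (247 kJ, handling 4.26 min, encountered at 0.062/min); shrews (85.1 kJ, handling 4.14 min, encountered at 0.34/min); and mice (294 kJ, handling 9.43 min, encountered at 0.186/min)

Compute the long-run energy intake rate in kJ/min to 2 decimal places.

Energy encountered per unit search time: 0.062×247 + 0.34×85.1 + 0.186×294 = 98.93 kJ/min.
Handling time per unit search time: 0.062×4.26 + 0.34×4.14 + 0.186×9.43 = 3.426.
Rate = 98.93/(1 + 3.426) = 22.35 kJ/min.

22.35 kJ/min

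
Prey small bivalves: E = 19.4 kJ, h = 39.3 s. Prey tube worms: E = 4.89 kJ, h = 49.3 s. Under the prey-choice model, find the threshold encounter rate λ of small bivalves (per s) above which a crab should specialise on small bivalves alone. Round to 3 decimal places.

At the threshold, the rate on small bivalves alone equals the profitability of tube worms: λ·19.4/(1 + λ·39.3) = 4.89/49.3 = 0.09919.
Rearranging, λ(19.4 − 0.09919×39.3) = 0.09919, so λ = 0.09919/15.5 = 0.006398 per s.

0.006 per s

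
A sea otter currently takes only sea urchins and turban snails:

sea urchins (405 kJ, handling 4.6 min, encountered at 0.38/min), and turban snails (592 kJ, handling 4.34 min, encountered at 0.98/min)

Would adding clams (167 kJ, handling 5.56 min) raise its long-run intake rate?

Current rate: (0.38×405 + 0.98×592)/(1 + 0.38×4.6 + 0.98×4.34) = 104.8 kJ/min.
Profitability of clams: 167/5.56 = 30.04 kJ/min.
30.04 < 104.8, so adding clams would lower the average — exclude it.

No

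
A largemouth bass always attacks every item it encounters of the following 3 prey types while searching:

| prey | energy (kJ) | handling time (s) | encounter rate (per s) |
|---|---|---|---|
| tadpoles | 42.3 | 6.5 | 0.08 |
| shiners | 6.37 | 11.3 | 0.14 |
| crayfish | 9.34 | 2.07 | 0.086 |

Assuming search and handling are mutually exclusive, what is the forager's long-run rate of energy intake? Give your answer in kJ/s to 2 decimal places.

Energy encountered per unit search time: 0.08×42.3 + 0.14×6.37 + 0.086×9.34 = 5.079 kJ/s.
Handling time per unit search time: 0.08×6.5 + 0.14×11.3 + 0.086×2.07 = 2.28.
Rate = 5.079/(1 + 2.28) = 1.548 kJ/s.

1.55 kJ/s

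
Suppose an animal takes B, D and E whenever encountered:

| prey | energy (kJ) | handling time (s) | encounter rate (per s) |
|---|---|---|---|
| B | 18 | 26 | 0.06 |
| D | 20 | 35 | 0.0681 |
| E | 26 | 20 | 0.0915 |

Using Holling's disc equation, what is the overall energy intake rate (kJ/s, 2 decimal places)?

0.71 kJ/s

Energy encountered per unit search time: 0.06×18 + 0.0681×20 + 0.0915×26 = 4.821 kJ/s.
Handling time per unit search time: 0.06×26 + 0.0681×35 + 0.0915×20 = 5.774.
Rate = 4.821/(1 + 5.774) = 0.7117 kJ/s.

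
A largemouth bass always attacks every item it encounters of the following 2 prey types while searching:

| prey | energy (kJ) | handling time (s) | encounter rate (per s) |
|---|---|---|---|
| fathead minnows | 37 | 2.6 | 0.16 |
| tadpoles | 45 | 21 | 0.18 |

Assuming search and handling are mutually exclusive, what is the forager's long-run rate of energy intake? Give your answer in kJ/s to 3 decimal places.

2.698 kJ/s

R = Σλ_iE_i / (1 + Σλ_ih_i)
Numerator: 0.16×37 + 0.18×45 = 14.02
Denominator: 1 + 0.16×2.6 + 0.18×21 = 5.196
R = 14.02/5.196 = 2.698 kJ/s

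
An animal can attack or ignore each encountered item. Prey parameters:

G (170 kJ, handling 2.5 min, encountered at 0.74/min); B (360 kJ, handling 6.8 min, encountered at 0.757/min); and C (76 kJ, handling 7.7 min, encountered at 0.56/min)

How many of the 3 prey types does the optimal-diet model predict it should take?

2

E/h in descending order: G 68, B 52.9, C 9.87 kJ/min. The optimal diet is the largest prefix of this list for which every included type satisfies E_i/h_i > R on the types above it.
Rate on top 1: 44.14. B: 52.9 > 44.14 → include.
Rate on top 2: 49.8. C: 9.87 < 49.8 → exclude; stop.
Optimal diet: G, B — 2 of 3 types.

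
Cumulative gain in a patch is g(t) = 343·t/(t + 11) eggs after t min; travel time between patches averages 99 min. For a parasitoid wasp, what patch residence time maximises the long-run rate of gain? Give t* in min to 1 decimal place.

Optimal t* satisfies g'(t*) = g(t*)/(T + t*).
g'(t) = 343·11/(t + 11)². Setting 343·11/(t+11)² = 343t/[(t+11)(99+t)] gives 11(99+t) = t(t+11), so t² = 11×99 = 1089.
t* = √1089 = 33 min.

33.0 min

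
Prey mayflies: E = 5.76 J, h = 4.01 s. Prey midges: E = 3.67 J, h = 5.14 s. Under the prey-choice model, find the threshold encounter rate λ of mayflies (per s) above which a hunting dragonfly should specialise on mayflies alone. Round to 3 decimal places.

0.246 per s

Drop midges once their profitability E₂/h₂ falls below the rate achievable on mayflies alone: E₂/h₂ = λE₁/(1 + λh₁).
Solve for λ: λE₁h₂ = E₂(1 + λh₁) → λ(E₁h₂ − E₂h₁) = E₂ → λ = E₂/(E₁h₂ − E₂h₁).
λ = 3.67/(5.76×5.14 − 3.67×4.01) = 3.67/14.89 = 0.2465 per s.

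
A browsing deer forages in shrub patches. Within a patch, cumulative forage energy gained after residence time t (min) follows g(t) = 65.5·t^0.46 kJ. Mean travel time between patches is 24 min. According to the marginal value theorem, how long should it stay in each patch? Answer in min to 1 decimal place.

20.4 min

By the marginal value theorem, leave when the instantaneous gain rate g'(t) equals the habitat-wide average g(t)/(T + t).
g'(t) = 0.46·65.5·t^-0.54. Setting 0.46·65.5·t^-0.54 = 65.5·t^0.46/(24+t) gives 0.46(24+t) = t, so 0.54·t = 0.46×24.
t* = 0.46×24/0.54 = 20.44 min.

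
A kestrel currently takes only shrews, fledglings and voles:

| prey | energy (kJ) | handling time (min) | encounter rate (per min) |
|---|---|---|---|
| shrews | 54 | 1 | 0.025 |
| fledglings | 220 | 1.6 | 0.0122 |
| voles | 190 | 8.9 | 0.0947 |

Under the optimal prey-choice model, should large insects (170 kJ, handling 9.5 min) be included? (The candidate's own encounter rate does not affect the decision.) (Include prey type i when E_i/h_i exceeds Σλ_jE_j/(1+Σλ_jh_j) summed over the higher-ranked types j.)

Yes

Intake rate on the current diet: R = (0.025×54 + 0.0122×220 + 0.0947×190) / (1 + 0.025×1 + 0.0122×1.6 + 0.0947×8.9) = 22.03/1.887 = 11.67 kJ/min.
Profitability of large insects: 170/9.5 = 17.89 kJ/min.
17.89 > 11.67, so adding large insects raises the average — include it.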